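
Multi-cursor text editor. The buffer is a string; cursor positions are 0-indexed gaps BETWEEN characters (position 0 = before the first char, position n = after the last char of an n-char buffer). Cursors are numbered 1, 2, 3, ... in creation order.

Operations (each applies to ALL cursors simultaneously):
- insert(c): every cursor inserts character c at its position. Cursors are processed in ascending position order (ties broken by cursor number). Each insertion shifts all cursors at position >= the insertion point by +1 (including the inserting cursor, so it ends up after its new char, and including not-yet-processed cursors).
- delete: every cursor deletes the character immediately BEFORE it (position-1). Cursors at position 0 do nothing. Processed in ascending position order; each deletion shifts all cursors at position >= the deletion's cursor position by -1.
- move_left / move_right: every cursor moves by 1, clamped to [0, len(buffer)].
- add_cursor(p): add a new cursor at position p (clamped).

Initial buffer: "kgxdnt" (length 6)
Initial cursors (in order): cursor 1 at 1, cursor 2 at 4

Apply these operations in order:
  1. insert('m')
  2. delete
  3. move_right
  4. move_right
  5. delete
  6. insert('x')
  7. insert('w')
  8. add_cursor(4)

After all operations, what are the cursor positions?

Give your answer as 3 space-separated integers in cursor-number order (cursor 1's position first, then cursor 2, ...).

After op 1 (insert('m')): buffer="kmgxdmnt" (len 8), cursors c1@2 c2@6, authorship .1...2..
After op 2 (delete): buffer="kgxdnt" (len 6), cursors c1@1 c2@4, authorship ......
After op 3 (move_right): buffer="kgxdnt" (len 6), cursors c1@2 c2@5, authorship ......
After op 4 (move_right): buffer="kgxdnt" (len 6), cursors c1@3 c2@6, authorship ......
After op 5 (delete): buffer="kgdn" (len 4), cursors c1@2 c2@4, authorship ....
After op 6 (insert('x')): buffer="kgxdnx" (len 6), cursors c1@3 c2@6, authorship ..1..2
After op 7 (insert('w')): buffer="kgxwdnxw" (len 8), cursors c1@4 c2@8, authorship ..11..22
After op 8 (add_cursor(4)): buffer="kgxwdnxw" (len 8), cursors c1@4 c3@4 c2@8, authorship ..11..22

Answer: 4 8 4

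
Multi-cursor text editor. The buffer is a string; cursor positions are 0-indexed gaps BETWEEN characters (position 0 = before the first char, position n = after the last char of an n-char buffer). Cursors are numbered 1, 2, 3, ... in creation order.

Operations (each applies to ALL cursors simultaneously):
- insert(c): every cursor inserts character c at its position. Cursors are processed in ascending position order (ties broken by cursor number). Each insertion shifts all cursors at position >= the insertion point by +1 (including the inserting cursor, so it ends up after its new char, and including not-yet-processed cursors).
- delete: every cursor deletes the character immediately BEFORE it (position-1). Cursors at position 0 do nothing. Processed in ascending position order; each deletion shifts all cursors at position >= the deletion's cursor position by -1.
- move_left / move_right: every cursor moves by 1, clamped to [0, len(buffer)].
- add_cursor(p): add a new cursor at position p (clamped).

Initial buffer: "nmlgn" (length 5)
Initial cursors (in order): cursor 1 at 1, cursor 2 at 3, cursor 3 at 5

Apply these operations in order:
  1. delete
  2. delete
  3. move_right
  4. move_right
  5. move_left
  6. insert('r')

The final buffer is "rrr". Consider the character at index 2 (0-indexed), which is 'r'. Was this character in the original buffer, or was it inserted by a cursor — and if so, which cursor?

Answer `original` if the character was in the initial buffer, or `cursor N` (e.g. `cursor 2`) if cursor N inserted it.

After op 1 (delete): buffer="mg" (len 2), cursors c1@0 c2@1 c3@2, authorship ..
After op 2 (delete): buffer="" (len 0), cursors c1@0 c2@0 c3@0, authorship 
After op 3 (move_right): buffer="" (len 0), cursors c1@0 c2@0 c3@0, authorship 
After op 4 (move_right): buffer="" (len 0), cursors c1@0 c2@0 c3@0, authorship 
After op 5 (move_left): buffer="" (len 0), cursors c1@0 c2@0 c3@0, authorship 
After op 6 (insert('r')): buffer="rrr" (len 3), cursors c1@3 c2@3 c3@3, authorship 123
Authorship (.=original, N=cursor N): 1 2 3
Index 2: author = 3

Answer: cursor 3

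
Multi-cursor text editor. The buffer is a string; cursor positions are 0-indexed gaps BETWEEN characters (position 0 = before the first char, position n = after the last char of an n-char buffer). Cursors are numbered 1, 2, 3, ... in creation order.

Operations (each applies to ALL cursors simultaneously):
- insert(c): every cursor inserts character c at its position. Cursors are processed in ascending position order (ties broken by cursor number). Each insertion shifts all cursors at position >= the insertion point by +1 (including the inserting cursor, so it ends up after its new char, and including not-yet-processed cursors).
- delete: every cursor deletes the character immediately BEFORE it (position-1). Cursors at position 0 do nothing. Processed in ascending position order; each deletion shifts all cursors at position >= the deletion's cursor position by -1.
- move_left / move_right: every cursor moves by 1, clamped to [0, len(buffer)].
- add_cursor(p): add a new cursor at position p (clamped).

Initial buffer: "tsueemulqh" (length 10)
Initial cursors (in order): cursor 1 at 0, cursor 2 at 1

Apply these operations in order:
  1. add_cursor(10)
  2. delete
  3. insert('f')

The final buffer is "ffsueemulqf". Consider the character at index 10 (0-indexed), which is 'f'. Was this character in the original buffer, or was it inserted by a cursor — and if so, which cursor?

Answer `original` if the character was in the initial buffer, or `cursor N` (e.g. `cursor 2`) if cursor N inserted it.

After op 1 (add_cursor(10)): buffer="tsueemulqh" (len 10), cursors c1@0 c2@1 c3@10, authorship ..........
After op 2 (delete): buffer="sueemulq" (len 8), cursors c1@0 c2@0 c3@8, authorship ........
After op 3 (insert('f')): buffer="ffsueemulqf" (len 11), cursors c1@2 c2@2 c3@11, authorship 12........3
Authorship (.=original, N=cursor N): 1 2 . . . . . . . . 3
Index 10: author = 3

Answer: cursor 3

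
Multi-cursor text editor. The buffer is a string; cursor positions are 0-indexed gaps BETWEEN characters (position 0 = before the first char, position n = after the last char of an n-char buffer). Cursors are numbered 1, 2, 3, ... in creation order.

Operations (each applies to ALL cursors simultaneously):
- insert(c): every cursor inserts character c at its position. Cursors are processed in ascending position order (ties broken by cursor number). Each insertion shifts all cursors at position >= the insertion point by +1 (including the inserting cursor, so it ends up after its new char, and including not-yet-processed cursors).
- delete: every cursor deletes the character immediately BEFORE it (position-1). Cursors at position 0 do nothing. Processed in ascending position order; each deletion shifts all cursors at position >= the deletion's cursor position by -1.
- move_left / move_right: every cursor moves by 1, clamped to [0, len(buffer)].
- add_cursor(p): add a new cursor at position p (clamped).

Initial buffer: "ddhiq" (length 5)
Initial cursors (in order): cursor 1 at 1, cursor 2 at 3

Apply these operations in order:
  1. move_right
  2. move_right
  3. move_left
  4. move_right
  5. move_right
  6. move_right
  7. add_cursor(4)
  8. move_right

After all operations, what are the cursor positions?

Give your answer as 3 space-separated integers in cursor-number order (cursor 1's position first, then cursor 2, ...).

After op 1 (move_right): buffer="ddhiq" (len 5), cursors c1@2 c2@4, authorship .....
After op 2 (move_right): buffer="ddhiq" (len 5), cursors c1@3 c2@5, authorship .....
After op 3 (move_left): buffer="ddhiq" (len 5), cursors c1@2 c2@4, authorship .....
After op 4 (move_right): buffer="ddhiq" (len 5), cursors c1@3 c2@5, authorship .....
After op 5 (move_right): buffer="ddhiq" (len 5), cursors c1@4 c2@5, authorship .....
After op 6 (move_right): buffer="ddhiq" (len 5), cursors c1@5 c2@5, authorship .....
After op 7 (add_cursor(4)): buffer="ddhiq" (len 5), cursors c3@4 c1@5 c2@5, authorship .....
After op 8 (move_right): buffer="ddhiq" (len 5), cursors c1@5 c2@5 c3@5, authorship .....

Answer: 5 5 5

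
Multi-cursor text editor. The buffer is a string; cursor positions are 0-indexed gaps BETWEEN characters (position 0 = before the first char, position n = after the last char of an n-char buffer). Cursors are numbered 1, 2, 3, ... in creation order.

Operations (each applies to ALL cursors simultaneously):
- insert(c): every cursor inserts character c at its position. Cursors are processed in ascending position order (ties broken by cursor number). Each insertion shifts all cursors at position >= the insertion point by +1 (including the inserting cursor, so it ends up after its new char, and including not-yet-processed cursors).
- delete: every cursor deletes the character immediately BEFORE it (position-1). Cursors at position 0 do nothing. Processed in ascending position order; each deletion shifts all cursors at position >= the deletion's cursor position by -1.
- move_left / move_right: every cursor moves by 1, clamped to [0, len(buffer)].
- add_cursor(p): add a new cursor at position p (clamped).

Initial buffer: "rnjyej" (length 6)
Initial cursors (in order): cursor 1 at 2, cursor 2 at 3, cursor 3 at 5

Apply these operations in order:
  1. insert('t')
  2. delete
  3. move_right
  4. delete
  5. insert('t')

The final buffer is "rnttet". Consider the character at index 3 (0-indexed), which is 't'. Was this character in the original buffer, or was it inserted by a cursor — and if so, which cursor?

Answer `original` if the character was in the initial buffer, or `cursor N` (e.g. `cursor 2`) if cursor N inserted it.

After op 1 (insert('t')): buffer="rntjtyetj" (len 9), cursors c1@3 c2@5 c3@8, authorship ..1.2..3.
After op 2 (delete): buffer="rnjyej" (len 6), cursors c1@2 c2@3 c3@5, authorship ......
After op 3 (move_right): buffer="rnjyej" (len 6), cursors c1@3 c2@4 c3@6, authorship ......
After op 4 (delete): buffer="rne" (len 3), cursors c1@2 c2@2 c3@3, authorship ...
After op 5 (insert('t')): buffer="rnttet" (len 6), cursors c1@4 c2@4 c3@6, authorship ..12.3
Authorship (.=original, N=cursor N): . . 1 2 . 3
Index 3: author = 2

Answer: cursor 2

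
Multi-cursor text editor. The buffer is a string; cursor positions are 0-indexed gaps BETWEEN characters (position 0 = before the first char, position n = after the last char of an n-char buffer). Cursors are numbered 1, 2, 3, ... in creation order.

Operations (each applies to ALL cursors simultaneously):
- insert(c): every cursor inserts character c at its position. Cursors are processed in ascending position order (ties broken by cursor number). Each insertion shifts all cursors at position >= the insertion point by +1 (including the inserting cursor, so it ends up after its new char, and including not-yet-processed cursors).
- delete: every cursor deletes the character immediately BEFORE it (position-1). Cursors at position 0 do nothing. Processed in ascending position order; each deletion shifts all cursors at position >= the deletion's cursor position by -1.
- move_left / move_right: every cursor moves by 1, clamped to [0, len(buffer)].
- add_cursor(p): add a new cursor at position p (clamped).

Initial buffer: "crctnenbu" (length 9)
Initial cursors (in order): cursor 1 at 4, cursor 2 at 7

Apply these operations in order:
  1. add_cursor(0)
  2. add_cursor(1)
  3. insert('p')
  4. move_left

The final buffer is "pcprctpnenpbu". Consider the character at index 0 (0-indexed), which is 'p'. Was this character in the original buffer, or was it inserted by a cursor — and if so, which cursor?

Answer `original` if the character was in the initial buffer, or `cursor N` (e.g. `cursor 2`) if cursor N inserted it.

After op 1 (add_cursor(0)): buffer="crctnenbu" (len 9), cursors c3@0 c1@4 c2@7, authorship .........
After op 2 (add_cursor(1)): buffer="crctnenbu" (len 9), cursors c3@0 c4@1 c1@4 c2@7, authorship .........
After op 3 (insert('p')): buffer="pcprctpnenpbu" (len 13), cursors c3@1 c4@3 c1@7 c2@11, authorship 3.4...1...2..
After op 4 (move_left): buffer="pcprctpnenpbu" (len 13), cursors c3@0 c4@2 c1@6 c2@10, authorship 3.4...1...2..
Authorship (.=original, N=cursor N): 3 . 4 . . . 1 . . . 2 . .
Index 0: author = 3

Answer: cursor 3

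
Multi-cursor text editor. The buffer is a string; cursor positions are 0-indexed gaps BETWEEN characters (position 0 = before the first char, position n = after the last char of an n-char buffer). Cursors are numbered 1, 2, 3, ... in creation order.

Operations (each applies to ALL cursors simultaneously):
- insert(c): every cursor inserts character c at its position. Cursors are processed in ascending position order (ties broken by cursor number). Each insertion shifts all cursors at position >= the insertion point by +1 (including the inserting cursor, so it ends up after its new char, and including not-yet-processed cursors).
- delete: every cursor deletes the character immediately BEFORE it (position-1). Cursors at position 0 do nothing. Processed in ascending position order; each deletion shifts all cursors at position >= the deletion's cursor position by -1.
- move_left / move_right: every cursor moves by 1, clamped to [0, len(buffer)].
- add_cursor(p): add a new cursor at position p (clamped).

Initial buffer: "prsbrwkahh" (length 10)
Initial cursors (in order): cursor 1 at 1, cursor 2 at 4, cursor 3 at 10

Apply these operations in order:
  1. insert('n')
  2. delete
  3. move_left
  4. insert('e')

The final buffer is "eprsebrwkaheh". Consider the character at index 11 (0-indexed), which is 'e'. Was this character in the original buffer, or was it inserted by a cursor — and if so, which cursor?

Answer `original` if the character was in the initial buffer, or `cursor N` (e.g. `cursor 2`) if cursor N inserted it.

After op 1 (insert('n')): buffer="pnrsbnrwkahhn" (len 13), cursors c1@2 c2@6 c3@13, authorship .1...2......3
After op 2 (delete): buffer="prsbrwkahh" (len 10), cursors c1@1 c2@4 c3@10, authorship ..........
After op 3 (move_left): buffer="prsbrwkahh" (len 10), cursors c1@0 c2@3 c3@9, authorship ..........
After op 4 (insert('e')): buffer="eprsebrwkaheh" (len 13), cursors c1@1 c2@5 c3@12, authorship 1...2......3.
Authorship (.=original, N=cursor N): 1 . . . 2 . . . . . . 3 .
Index 11: author = 3

Answer: cursor 3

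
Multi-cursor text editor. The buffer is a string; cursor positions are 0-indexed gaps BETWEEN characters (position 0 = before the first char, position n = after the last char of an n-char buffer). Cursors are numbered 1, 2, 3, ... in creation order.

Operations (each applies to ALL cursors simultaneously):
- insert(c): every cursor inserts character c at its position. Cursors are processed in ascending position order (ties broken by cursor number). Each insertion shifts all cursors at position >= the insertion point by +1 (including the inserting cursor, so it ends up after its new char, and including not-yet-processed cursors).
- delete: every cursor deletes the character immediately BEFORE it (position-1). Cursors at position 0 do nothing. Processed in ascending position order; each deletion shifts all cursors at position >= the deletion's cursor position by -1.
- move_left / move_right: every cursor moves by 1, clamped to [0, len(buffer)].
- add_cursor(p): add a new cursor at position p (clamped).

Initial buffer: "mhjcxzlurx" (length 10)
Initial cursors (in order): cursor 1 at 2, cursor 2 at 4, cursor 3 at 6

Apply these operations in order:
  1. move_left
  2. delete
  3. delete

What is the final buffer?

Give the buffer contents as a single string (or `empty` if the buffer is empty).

Answer: zlurx

Derivation:
After op 1 (move_left): buffer="mhjcxzlurx" (len 10), cursors c1@1 c2@3 c3@5, authorship ..........
After op 2 (delete): buffer="hczlurx" (len 7), cursors c1@0 c2@1 c3@2, authorship .......
After op 3 (delete): buffer="zlurx" (len 5), cursors c1@0 c2@0 c3@0, authorship .....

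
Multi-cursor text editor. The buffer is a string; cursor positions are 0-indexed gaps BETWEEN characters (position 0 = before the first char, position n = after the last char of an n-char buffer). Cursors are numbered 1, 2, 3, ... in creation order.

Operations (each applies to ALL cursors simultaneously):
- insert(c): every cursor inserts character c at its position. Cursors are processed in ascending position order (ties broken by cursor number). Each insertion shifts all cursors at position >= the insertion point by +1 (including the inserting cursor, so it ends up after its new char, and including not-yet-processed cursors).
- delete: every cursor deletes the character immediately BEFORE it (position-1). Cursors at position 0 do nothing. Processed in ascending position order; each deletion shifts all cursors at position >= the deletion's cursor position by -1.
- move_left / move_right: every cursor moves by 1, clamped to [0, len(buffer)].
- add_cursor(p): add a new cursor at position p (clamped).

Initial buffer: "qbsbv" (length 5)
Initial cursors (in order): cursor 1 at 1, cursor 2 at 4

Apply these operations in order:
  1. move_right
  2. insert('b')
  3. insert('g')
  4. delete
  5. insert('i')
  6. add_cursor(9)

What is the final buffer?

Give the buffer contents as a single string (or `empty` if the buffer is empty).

Answer: qbbisbvbi

Derivation:
After op 1 (move_right): buffer="qbsbv" (len 5), cursors c1@2 c2@5, authorship .....
After op 2 (insert('b')): buffer="qbbsbvb" (len 7), cursors c1@3 c2@7, authorship ..1...2
After op 3 (insert('g')): buffer="qbbgsbvbg" (len 9), cursors c1@4 c2@9, authorship ..11...22
After op 4 (delete): buffer="qbbsbvb" (len 7), cursors c1@3 c2@7, authorship ..1...2
After op 5 (insert('i')): buffer="qbbisbvbi" (len 9), cursors c1@4 c2@9, authorship ..11...22
After op 6 (add_cursor(9)): buffer="qbbisbvbi" (len 9), cursors c1@4 c2@9 c3@9, authorship ..11...22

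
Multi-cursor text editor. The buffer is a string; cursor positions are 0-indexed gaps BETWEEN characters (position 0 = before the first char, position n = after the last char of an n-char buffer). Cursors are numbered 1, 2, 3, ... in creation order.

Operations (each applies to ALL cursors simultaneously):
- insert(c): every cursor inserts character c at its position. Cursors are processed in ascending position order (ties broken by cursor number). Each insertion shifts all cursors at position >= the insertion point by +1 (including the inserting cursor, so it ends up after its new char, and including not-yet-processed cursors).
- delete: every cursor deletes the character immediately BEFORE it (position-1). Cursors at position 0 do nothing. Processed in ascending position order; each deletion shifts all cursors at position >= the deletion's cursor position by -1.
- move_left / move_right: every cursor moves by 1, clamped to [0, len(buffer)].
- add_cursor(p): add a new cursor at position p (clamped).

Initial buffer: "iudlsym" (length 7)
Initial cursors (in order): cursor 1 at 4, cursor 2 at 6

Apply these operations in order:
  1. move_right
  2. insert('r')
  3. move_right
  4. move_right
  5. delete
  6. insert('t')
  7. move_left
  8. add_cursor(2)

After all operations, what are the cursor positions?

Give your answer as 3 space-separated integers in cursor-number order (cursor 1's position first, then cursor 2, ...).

Answer: 8 8 2

Derivation:
After op 1 (move_right): buffer="iudlsym" (len 7), cursors c1@5 c2@7, authorship .......
After op 2 (insert('r')): buffer="iudlsrymr" (len 9), cursors c1@6 c2@9, authorship .....1..2
After op 3 (move_right): buffer="iudlsrymr" (len 9), cursors c1@7 c2@9, authorship .....1..2
After op 4 (move_right): buffer="iudlsrymr" (len 9), cursors c1@8 c2@9, authorship .....1..2
After op 5 (delete): buffer="iudlsry" (len 7), cursors c1@7 c2@7, authorship .....1.
After op 6 (insert('t')): buffer="iudlsrytt" (len 9), cursors c1@9 c2@9, authorship .....1.12
After op 7 (move_left): buffer="iudlsrytt" (len 9), cursors c1@8 c2@8, authorship .....1.12
After op 8 (add_cursor(2)): buffer="iudlsrytt" (len 9), cursors c3@2 c1@8 c2@8, authorship .....1.12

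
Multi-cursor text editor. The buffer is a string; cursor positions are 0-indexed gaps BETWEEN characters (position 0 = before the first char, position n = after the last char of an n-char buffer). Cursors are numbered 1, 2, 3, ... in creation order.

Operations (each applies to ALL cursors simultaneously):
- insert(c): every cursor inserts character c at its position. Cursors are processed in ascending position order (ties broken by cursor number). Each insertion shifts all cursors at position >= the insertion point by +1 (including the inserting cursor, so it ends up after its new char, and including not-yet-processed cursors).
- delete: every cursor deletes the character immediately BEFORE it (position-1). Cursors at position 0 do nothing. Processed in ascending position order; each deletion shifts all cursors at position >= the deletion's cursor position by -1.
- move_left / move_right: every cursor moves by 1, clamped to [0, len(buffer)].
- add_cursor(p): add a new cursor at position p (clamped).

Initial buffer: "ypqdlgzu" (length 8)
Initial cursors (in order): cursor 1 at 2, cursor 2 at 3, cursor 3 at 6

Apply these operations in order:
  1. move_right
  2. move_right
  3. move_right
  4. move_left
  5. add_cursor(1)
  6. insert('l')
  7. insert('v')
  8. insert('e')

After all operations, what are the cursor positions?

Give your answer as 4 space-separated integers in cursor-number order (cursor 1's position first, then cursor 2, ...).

Answer: 10 14 19 4

Derivation:
After op 1 (move_right): buffer="ypqdlgzu" (len 8), cursors c1@3 c2@4 c3@7, authorship ........
After op 2 (move_right): buffer="ypqdlgzu" (len 8), cursors c1@4 c2@5 c3@8, authorship ........
After op 3 (move_right): buffer="ypqdlgzu" (len 8), cursors c1@5 c2@6 c3@8, authorship ........
After op 4 (move_left): buffer="ypqdlgzu" (len 8), cursors c1@4 c2@5 c3@7, authorship ........
After op 5 (add_cursor(1)): buffer="ypqdlgzu" (len 8), cursors c4@1 c1@4 c2@5 c3@7, authorship ........
After op 6 (insert('l')): buffer="ylpqdlllgzlu" (len 12), cursors c4@2 c1@6 c2@8 c3@11, authorship .4...1.2..3.
After op 7 (insert('v')): buffer="ylvpqdlvllvgzlvu" (len 16), cursors c4@3 c1@8 c2@11 c3@15, authorship .44...11.22..33.
After op 8 (insert('e')): buffer="ylvepqdlvellvegzlveu" (len 20), cursors c4@4 c1@10 c2@14 c3@19, authorship .444...111.222..333.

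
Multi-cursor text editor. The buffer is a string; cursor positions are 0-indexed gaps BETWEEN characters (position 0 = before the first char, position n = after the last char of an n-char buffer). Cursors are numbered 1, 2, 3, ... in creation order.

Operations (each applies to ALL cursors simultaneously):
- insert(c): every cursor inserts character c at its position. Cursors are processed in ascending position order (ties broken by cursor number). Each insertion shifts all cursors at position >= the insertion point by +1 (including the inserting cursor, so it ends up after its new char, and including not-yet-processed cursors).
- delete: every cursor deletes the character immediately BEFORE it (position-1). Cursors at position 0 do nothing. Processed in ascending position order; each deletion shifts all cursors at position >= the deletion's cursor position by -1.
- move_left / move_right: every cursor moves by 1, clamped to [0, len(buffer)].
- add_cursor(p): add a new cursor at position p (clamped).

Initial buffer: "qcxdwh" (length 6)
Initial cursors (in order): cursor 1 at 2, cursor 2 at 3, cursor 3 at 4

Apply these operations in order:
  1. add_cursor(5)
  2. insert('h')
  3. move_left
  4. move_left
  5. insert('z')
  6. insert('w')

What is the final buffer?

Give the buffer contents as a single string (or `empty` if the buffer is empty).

After op 1 (add_cursor(5)): buffer="qcxdwh" (len 6), cursors c1@2 c2@3 c3@4 c4@5, authorship ......
After op 2 (insert('h')): buffer="qchxhdhwhh" (len 10), cursors c1@3 c2@5 c3@7 c4@9, authorship ..1.2.3.4.
After op 3 (move_left): buffer="qchxhdhwhh" (len 10), cursors c1@2 c2@4 c3@6 c4@8, authorship ..1.2.3.4.
After op 4 (move_left): buffer="qchxhdhwhh" (len 10), cursors c1@1 c2@3 c3@5 c4@7, authorship ..1.2.3.4.
After op 5 (insert('z')): buffer="qzchzxhzdhzwhh" (len 14), cursors c1@2 c2@5 c3@8 c4@11, authorship .1.12.23.34.4.
After op 6 (insert('w')): buffer="qzwchzwxhzwdhzwwhh" (len 18), cursors c1@3 c2@7 c3@11 c4@15, authorship .11.122.233.344.4.

Answer: qzwchzwxhzwdhzwwhh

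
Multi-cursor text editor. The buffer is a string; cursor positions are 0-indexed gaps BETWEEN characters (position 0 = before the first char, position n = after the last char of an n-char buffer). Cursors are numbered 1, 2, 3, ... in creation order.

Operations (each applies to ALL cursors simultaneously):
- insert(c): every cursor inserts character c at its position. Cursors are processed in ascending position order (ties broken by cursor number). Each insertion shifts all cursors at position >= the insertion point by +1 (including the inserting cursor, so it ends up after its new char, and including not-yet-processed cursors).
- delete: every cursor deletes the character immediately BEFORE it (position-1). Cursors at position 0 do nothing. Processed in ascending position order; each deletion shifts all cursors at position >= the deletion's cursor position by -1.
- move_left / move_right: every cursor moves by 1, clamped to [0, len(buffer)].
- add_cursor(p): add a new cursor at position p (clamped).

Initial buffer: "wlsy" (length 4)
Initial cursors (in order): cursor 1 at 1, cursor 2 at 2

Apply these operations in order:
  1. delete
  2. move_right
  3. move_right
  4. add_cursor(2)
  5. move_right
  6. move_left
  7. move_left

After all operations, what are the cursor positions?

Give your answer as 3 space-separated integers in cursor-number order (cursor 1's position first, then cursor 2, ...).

Answer: 0 0 0

Derivation:
After op 1 (delete): buffer="sy" (len 2), cursors c1@0 c2@0, authorship ..
After op 2 (move_right): buffer="sy" (len 2), cursors c1@1 c2@1, authorship ..
After op 3 (move_right): buffer="sy" (len 2), cursors c1@2 c2@2, authorship ..
After op 4 (add_cursor(2)): buffer="sy" (len 2), cursors c1@2 c2@2 c3@2, authorship ..
After op 5 (move_right): buffer="sy" (len 2), cursors c1@2 c2@2 c3@2, authorship ..
After op 6 (move_left): buffer="sy" (len 2), cursors c1@1 c2@1 c3@1, authorship ..
After op 7 (move_left): buffer="sy" (len 2), cursors c1@0 c2@0 c3@0, authorship ..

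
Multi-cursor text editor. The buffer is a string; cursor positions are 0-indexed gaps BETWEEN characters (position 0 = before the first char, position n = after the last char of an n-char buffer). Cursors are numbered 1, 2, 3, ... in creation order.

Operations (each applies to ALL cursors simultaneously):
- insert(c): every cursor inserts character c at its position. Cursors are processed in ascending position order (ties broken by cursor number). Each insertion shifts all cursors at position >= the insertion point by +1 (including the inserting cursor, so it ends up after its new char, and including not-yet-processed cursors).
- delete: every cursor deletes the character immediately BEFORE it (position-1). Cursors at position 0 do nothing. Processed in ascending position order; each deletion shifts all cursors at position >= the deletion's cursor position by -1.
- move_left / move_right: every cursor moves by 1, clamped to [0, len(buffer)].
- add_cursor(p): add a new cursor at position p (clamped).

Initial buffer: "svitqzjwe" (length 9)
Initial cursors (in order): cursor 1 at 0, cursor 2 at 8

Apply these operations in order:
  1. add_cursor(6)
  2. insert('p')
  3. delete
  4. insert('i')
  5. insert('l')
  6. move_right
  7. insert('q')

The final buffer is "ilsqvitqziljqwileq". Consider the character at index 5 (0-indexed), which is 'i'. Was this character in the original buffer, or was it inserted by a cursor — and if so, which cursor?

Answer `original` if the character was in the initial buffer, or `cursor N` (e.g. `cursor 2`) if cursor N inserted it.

Answer: original

Derivation:
After op 1 (add_cursor(6)): buffer="svitqzjwe" (len 9), cursors c1@0 c3@6 c2@8, authorship .........
After op 2 (insert('p')): buffer="psvitqzpjwpe" (len 12), cursors c1@1 c3@8 c2@11, authorship 1......3..2.
After op 3 (delete): buffer="svitqzjwe" (len 9), cursors c1@0 c3@6 c2@8, authorship .........
After op 4 (insert('i')): buffer="isvitqzijwie" (len 12), cursors c1@1 c3@8 c2@11, authorship 1......3..2.
After op 5 (insert('l')): buffer="ilsvitqziljwile" (len 15), cursors c1@2 c3@10 c2@14, authorship 11......33..22.
After op 6 (move_right): buffer="ilsvitqziljwile" (len 15), cursors c1@3 c3@11 c2@15, authorship 11......33..22.
After op 7 (insert('q')): buffer="ilsqvitqziljqwileq" (len 18), cursors c1@4 c3@13 c2@18, authorship 11.1.....33.3.22.2
Authorship (.=original, N=cursor N): 1 1 . 1 . . . . . 3 3 . 3 . 2 2 . 2
Index 5: author = original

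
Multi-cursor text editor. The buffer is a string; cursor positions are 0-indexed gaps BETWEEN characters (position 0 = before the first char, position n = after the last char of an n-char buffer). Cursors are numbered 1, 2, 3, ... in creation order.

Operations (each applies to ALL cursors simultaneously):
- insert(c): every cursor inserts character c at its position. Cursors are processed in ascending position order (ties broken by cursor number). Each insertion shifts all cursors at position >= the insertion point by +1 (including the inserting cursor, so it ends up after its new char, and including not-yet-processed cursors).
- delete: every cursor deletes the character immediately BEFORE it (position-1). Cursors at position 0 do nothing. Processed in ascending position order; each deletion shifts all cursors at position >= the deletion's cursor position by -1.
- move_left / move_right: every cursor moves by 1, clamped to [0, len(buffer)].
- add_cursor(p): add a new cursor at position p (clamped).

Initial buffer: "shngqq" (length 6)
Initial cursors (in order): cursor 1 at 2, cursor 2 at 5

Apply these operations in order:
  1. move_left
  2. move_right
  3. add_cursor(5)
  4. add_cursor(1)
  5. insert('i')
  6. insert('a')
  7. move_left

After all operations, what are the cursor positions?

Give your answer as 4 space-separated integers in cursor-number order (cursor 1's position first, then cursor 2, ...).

After op 1 (move_left): buffer="shngqq" (len 6), cursors c1@1 c2@4, authorship ......
After op 2 (move_right): buffer="shngqq" (len 6), cursors c1@2 c2@5, authorship ......
After op 3 (add_cursor(5)): buffer="shngqq" (len 6), cursors c1@2 c2@5 c3@5, authorship ......
After op 4 (add_cursor(1)): buffer="shngqq" (len 6), cursors c4@1 c1@2 c2@5 c3@5, authorship ......
After op 5 (insert('i')): buffer="sihingqiiq" (len 10), cursors c4@2 c1@4 c2@9 c3@9, authorship .4.1...23.
After op 6 (insert('a')): buffer="siahiangqiiaaq" (len 14), cursors c4@3 c1@6 c2@13 c3@13, authorship .44.11...2323.
After op 7 (move_left): buffer="siahiangqiiaaq" (len 14), cursors c4@2 c1@5 c2@12 c3@12, authorship .44.11...2323.

Answer: 5 12 12 2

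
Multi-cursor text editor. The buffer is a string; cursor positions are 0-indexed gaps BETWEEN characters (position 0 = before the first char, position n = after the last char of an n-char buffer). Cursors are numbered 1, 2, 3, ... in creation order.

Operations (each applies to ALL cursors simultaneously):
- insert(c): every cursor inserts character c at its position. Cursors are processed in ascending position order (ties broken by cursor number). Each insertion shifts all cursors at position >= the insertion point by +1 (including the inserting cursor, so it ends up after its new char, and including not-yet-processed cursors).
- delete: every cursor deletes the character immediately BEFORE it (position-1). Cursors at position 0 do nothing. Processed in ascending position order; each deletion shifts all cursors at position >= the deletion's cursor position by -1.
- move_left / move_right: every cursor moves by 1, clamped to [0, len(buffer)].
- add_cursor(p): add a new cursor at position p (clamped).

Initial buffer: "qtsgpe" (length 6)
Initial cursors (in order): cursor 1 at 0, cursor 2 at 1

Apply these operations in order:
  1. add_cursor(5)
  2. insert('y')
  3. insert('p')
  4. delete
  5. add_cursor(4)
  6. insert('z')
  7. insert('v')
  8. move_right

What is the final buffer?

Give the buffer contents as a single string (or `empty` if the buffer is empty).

After op 1 (add_cursor(5)): buffer="qtsgpe" (len 6), cursors c1@0 c2@1 c3@5, authorship ......
After op 2 (insert('y')): buffer="yqytsgpye" (len 9), cursors c1@1 c2@3 c3@8, authorship 1.2....3.
After op 3 (insert('p')): buffer="ypqyptsgpype" (len 12), cursors c1@2 c2@5 c3@11, authorship 11.22....33.
After op 4 (delete): buffer="yqytsgpye" (len 9), cursors c1@1 c2@3 c3@8, authorship 1.2....3.
After op 5 (add_cursor(4)): buffer="yqytsgpye" (len 9), cursors c1@1 c2@3 c4@4 c3@8, authorship 1.2....3.
After op 6 (insert('z')): buffer="yzqyztzsgpyze" (len 13), cursors c1@2 c2@5 c4@7 c3@12, authorship 11.22.4...33.
After op 7 (insert('v')): buffer="yzvqyzvtzvsgpyzve" (len 17), cursors c1@3 c2@7 c4@10 c3@16, authorship 111.222.44...333.
After op 8 (move_right): buffer="yzvqyzvtzvsgpyzve" (len 17), cursors c1@4 c2@8 c4@11 c3@17, authorship 111.222.44...333.

Answer: yzvqyzvtzvsgpyzve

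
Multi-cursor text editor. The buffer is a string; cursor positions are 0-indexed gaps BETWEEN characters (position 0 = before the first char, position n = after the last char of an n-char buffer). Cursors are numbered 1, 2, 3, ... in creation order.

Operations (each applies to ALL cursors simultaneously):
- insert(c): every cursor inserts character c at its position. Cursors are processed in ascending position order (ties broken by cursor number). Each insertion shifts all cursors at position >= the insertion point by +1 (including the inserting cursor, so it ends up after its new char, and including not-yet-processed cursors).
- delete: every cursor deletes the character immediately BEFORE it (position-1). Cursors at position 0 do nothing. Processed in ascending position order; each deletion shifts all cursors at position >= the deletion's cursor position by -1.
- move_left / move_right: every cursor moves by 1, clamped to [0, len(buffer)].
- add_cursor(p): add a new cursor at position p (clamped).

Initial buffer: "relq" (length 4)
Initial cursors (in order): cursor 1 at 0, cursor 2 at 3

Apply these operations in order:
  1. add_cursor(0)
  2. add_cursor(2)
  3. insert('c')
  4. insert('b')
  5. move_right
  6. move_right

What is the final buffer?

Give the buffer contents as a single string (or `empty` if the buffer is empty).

After op 1 (add_cursor(0)): buffer="relq" (len 4), cursors c1@0 c3@0 c2@3, authorship ....
After op 2 (add_cursor(2)): buffer="relq" (len 4), cursors c1@0 c3@0 c4@2 c2@3, authorship ....
After op 3 (insert('c')): buffer="ccreclcq" (len 8), cursors c1@2 c3@2 c4@5 c2@7, authorship 13..4.2.
After op 4 (insert('b')): buffer="ccbbrecblcbq" (len 12), cursors c1@4 c3@4 c4@8 c2@11, authorship 1313..44.22.
After op 5 (move_right): buffer="ccbbrecblcbq" (len 12), cursors c1@5 c3@5 c4@9 c2@12, authorship 1313..44.22.
After op 6 (move_right): buffer="ccbbrecblcbq" (len 12), cursors c1@6 c3@6 c4@10 c2@12, authorship 1313..44.22.

Answer: ccbbrecblcbq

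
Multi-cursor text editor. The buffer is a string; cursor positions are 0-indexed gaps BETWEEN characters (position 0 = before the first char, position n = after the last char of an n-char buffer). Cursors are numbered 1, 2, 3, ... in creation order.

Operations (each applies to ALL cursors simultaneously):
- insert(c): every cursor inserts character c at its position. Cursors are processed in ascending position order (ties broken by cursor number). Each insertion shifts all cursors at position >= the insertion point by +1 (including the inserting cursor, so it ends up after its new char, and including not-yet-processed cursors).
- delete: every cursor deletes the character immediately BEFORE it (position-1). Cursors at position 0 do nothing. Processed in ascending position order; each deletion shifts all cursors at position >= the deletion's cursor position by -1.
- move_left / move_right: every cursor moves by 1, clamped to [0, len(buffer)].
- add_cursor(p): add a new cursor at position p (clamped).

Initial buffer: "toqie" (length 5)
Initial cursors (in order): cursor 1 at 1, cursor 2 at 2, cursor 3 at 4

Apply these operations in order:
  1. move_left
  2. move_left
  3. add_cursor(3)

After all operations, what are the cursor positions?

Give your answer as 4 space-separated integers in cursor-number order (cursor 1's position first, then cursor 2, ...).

After op 1 (move_left): buffer="toqie" (len 5), cursors c1@0 c2@1 c3@3, authorship .....
After op 2 (move_left): buffer="toqie" (len 5), cursors c1@0 c2@0 c3@2, authorship .....
After op 3 (add_cursor(3)): buffer="toqie" (len 5), cursors c1@0 c2@0 c3@2 c4@3, authorship .....

Answer: 0 0 2 3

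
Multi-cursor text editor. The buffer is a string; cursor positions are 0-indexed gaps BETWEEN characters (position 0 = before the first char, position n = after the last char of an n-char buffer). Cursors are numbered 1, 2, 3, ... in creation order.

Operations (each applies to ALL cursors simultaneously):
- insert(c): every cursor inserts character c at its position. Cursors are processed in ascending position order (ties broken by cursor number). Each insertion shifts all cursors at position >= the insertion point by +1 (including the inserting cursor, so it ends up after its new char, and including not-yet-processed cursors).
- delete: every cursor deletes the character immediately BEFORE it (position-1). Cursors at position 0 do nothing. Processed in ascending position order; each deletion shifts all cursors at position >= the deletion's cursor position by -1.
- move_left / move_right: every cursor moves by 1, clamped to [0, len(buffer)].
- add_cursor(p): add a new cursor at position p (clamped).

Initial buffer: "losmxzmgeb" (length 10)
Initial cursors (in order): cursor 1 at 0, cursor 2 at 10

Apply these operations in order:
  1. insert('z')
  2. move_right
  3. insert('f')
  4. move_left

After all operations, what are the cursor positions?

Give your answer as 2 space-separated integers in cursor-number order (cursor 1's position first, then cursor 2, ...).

After op 1 (insert('z')): buffer="zlosmxzmgebz" (len 12), cursors c1@1 c2@12, authorship 1..........2
After op 2 (move_right): buffer="zlosmxzmgebz" (len 12), cursors c1@2 c2@12, authorship 1..........2
After op 3 (insert('f')): buffer="zlfosmxzmgebzf" (len 14), cursors c1@3 c2@14, authorship 1.1.........22
After op 4 (move_left): buffer="zlfosmxzmgebzf" (len 14), cursors c1@2 c2@13, authorship 1.1.........22

Answer: 2 13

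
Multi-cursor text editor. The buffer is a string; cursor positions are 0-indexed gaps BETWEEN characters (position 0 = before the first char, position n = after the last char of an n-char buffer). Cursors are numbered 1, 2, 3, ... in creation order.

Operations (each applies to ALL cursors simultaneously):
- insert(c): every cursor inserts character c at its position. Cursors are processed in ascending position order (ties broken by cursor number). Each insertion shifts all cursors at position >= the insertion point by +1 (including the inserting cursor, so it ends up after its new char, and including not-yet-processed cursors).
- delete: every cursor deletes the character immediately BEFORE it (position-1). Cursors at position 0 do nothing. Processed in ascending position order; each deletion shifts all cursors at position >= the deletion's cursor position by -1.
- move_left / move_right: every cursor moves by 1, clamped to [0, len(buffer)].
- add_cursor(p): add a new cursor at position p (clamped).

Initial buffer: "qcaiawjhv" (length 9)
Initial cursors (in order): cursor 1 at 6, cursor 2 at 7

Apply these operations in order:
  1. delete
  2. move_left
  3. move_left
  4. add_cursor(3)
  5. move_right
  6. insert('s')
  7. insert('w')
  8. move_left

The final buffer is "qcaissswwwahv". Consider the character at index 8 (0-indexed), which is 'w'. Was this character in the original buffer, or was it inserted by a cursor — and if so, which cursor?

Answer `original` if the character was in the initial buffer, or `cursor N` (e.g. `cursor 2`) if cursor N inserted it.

Answer: cursor 2

Derivation:
After op 1 (delete): buffer="qcaiahv" (len 7), cursors c1@5 c2@5, authorship .......
After op 2 (move_left): buffer="qcaiahv" (len 7), cursors c1@4 c2@4, authorship .......
After op 3 (move_left): buffer="qcaiahv" (len 7), cursors c1@3 c2@3, authorship .......
After op 4 (add_cursor(3)): buffer="qcaiahv" (len 7), cursors c1@3 c2@3 c3@3, authorship .......
After op 5 (move_right): buffer="qcaiahv" (len 7), cursors c1@4 c2@4 c3@4, authorship .......
After op 6 (insert('s')): buffer="qcaisssahv" (len 10), cursors c1@7 c2@7 c3@7, authorship ....123...
After op 7 (insert('w')): buffer="qcaissswwwahv" (len 13), cursors c1@10 c2@10 c3@10, authorship ....123123...
After op 8 (move_left): buffer="qcaissswwwahv" (len 13), cursors c1@9 c2@9 c3@9, authorship ....123123...
Authorship (.=original, N=cursor N): . . . . 1 2 3 1 2 3 . . .
Index 8: author = 2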